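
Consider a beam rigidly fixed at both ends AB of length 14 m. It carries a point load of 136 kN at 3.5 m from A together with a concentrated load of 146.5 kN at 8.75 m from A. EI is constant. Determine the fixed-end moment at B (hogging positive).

M_B = 389.7 kN·m

Take the two fixed-end moments M_A, M_B as redundants; the released structure is the simple span AB.
On the primary (simply-supported) span, the end slopes from the loading are:
  at A: point load 136 at a = 3.5: Pab(L + b)/(6LEI) = 1458/EI
  at B: point load 136 at a = 3.5: Pab(L + a)/(6LEI) = 1041/EI
  at A: point load 146.5 at a = 8.75: Pab(L + b)/(6LEI) = 1542/EI
  at B: point load 146.5 at a = 8.75: Pab(L + a)/(6LEI) = 1823/EI
  θ_A0 = 3000/EI,  θ_B0 = 2864/EI
Flexibility coefficients: a unit moment at one end gives L/(3EI) there and L/(6EI) at the far end, so f₁₁ = f₂₂ = 4.667/EI and f₁₂ = f₂₁ = 2.333/EI.
Compatibility — zero rotation at each built-in end:
  4.667 M_A + 2.333 M_B = 3000
  2.333 M_A + 4.667 M_B = 2864
Solving the pair gives M_A = 448 kN·m and M_B = 389.7 kN·m (hogging).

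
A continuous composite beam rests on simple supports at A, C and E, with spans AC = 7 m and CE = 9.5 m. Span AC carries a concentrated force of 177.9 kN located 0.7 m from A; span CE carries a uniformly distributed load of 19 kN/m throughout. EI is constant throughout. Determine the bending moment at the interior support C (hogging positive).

Insert a hinge at C; M_C is the redundant, and each span becomes simply supported.
End slopes at the hinge C, treating each span as simply supported:
  span AC: point load 177.9 at a = 0.7: Pab(L + a)/(6LEI) = 143.8/EI
  span CE: UDL 19: wL³/(24EI) = 678.8/EI
  relative rotation θ_0 = (143.8 + 678.8)/EI = 822.6/EI
A unit hogging moment at C produces rotation L₁/(3EI) + L₂/(3EI) = 5.5/EI.
Compatibility: M_C·(L₁+L₂)/(3EI) = θ_0, giving M_C = 149.6 kN·m (hogging).

M_C = 149.6 kN·m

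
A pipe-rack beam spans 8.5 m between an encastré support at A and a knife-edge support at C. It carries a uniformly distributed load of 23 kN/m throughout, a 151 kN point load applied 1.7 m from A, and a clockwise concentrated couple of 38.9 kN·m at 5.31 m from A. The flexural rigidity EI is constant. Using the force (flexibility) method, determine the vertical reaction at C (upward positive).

R_C = 87.67 kN

Take the reaction at C as the redundant and release it; the primary structure is a cantilever fixed at A.
Primary-structure tip deflection at C by superposition:
  UDL 23: wL⁴/(8EI) = 15008/EI
  point load 151 at a = 1.7: Pa²(3L − a)/(6EI) = 1731/EI
  clockwise couple 38.9 at a = 5.31: M₀a(2L − a)/(2EI) = 1207/EI
  δ_0 = 17946/EI
Flexibility coefficient — unit upward force at C: δ_{CC} = L³/(3EI) = 204.7/EI.
The prop prevents deflection at C: R_C = δ_0/δ_{CC} = 17946/204.7 = 87.67 kN.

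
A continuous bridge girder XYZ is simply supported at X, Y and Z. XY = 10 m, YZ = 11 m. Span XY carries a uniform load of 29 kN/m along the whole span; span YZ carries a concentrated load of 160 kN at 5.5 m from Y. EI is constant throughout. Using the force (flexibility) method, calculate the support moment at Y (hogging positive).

Insert a hinge at Y; M_Y is the redundant, and each span becomes simply supported.
Discontinuity in slope at Y on the released structure — sum the simple-span end rotations:
  span XY: UDL 29: wL³/(24EI) = 1208/EI
  span YZ: point load 160 at a = 5.5: Pab(L + b)/(6LEI) = 1210/EI
  relative rotation θ_0 = (1208 + 1210)/EI = 2418/EI
A unit hogging moment at Y produces rotation L₁/(3EI) + L₂/(3EI) = 7/EI.
Compatibility: M_Y·(L₁+L₂)/(3EI) = θ_0, giving M_Y = 345.5 kN·m (hogging).

M_Y = 345.5 kN·m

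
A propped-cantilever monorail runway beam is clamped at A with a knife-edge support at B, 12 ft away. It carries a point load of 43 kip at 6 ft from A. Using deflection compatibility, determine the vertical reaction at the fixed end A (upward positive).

R_A = 29.56 kip

Release the roller at B. Primary structure: cantilever fixed at A.
Free-end deflection of the primary structure under the applied loading (downward +):
  point load 43 at a = 6: Pa²(3L − a)/(6EI) = 7740/EI
Tip deflection under a unit load at B: L³/(3EI) = 576/EI.
Compatibility at B: δ_0 − R_B·δ_{BB} = 0, so R_B = 7740/576 = 13.44 kip.
Vertical equilibrium: R_A = ΣP − R_B = 43 − 13.44 = 29.56 kip.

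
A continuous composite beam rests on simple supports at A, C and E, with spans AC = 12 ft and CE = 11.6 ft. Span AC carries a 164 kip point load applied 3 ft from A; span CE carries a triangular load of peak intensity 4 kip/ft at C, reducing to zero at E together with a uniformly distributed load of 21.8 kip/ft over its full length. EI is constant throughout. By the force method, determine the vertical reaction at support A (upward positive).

R_A = 96.74 kip

Insert a hinge at C; M_C is the redundant, and each span becomes simply supported.
Discontinuity in slope at C on the released structure — sum the simple-span end rotations:
  span AC: point load 164 at a = 3: Pab(L + a)/(6LEI) = 922.5/EI
  span CE: triangular load, peak 4: w₀L³/(45EI) = 138.7/EI
  span CE: UDL 21.8: wL³/(24EI) = 1418/EI
  relative rotation θ_0 = (922.5 + 1557)/EI = 2479/EI
A unit hogging moment at C produces rotation L₁/(3EI) + L₂/(3EI) = 7.867/EI.
Compatibility: M_C·(L₁+L₂)/(3EI) = θ_0, giving M_C = 315.1 kip·ft (hogging).
Span AC, ΣM about A with M_C applied at C: R_C^{AC}·12 = 492 + 315.1, so R_C^{AC} = 67.26 kip and R_A = 164 − 67.26 = 96.74 kip.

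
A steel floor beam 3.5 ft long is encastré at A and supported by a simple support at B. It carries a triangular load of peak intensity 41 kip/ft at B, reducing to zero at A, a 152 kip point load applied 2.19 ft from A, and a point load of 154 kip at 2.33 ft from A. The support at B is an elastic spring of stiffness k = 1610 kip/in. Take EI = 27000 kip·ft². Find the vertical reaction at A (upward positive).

Remove the prop at B; the released (primary) structure is a cantilever built in at A.
Primary-structure tip deflection at B by superposition:
  triangular load, peak 41 at the free end: 11w₀L⁴/(120EI) = 564/EI
  point load 152 at a = 2.19: Pa²(3L − a)/(6EI) = 1010/EI
  point load 154 at a = 2.33: Pa²(3L − a)/(6EI) = 1138/EI
  δ_0 = 2712/EI
Flexibility coefficient — unit upward force at B: δ_{BB} = L³/(3EI) = 14.29/EI.
With EI = 27000 kip·ft²: δ_0 = 0.10045 ft and δ_{BB} = 0.000529 ft/kip.
Compatibility — the spring shortens by R_B/k under the reaction it provides: δ_0 − R_B·δ_{BB} = R_B/k. With 1/k = 1/(1610×12) ft/kip = 0.000052 ft/kip, R_B = δ_0 / (δ_{BB} + 1/k) = 0.10045 / (0.000529 + 0.000052) = 172.9 kip.
Vertical equilibrium: R_A = ΣP − R_B = 377.8 − 172.9 = 204.9 kip.

R_A = 204.9 kip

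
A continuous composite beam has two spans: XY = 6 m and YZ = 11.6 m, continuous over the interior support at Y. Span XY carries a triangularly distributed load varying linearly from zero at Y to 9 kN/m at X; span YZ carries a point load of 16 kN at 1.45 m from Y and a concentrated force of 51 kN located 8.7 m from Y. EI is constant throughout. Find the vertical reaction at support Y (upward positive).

R_Y = 52.11 kN

Take M_Y as the redundant. Released structure: two simple spans XY and YZ with a hinge at Y.
End slopes at the hinge Y, treating each span as simply supported:
  span XY: triangular load, peak 9: 7w₀L³/(360EI) = 37.8/EI
  span YZ: point load 16 at a = 1.45: Pab(L + b)/(6LEI) = 73.59/EI
  span YZ: point load 51 at a = 8.7: Pab(L + b)/(6LEI) = 268.1/EI
  relative rotation θ_0 = (37.8 + 341.7)/EI = 379.5/EI
A unit hogging moment at Y produces rotation L₁/(3EI) + L₂/(3EI) = 5.867/EI.
Slope continuity at Y: θ_0 = M_Y·5.867/EI, so M_Y = 379.5/5.867 = 64.68 kN·m (hogging).
Span XY, ΣM about X with M_Y applied at Y: R_Y^{XY}·6 = 54 + 64.68, so R_Y^{XY} = 19.78 kN and R_X = 27 − 19.78 = 7.22 kN.
Span YZ, ΣM about Z: R_Y^{YZ}·11.6 = 310.3 + 64.68, so R_Y^{YZ} = 32.33 kN and R_Z = 67 − 32.33 = 34.67 kN.
R_Y = 19.78 + 32.33 = 52.11 kN.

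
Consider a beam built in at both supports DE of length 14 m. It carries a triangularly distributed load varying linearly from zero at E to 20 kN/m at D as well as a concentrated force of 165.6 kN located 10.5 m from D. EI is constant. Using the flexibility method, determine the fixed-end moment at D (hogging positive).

M_D = 304.7 kN·m

Take the two fixed-end moments M_D, M_E as redundants; the released structure is the simple span DE.
End rotations of the released simple span under the applied load (×1/EI):
  at D: triangular load, peak 20: w₀L³/(45EI) = 1220/EI
  at E: triangular load, peak 20: 7w₀L³/(360EI) = 1067/EI
  at D: point load 165.6 at a = 10.5: Pab(L + b)/(6LEI) = 1268/EI
  at E: point load 165.6 at a = 10.5: Pab(L + a)/(6LEI) = 1775/EI
  θ_D0 = 2487/EI,  θ_E0 = 2842/EI
Flexibility coefficients: a unit moment at one end gives L/(3EI) there and L/(6EI) at the far end, so f₁₁ = f₂₂ = 4.667/EI and f₁₂ = f₂₁ = 2.333/EI.
Compatibility — zero rotation at each built-in end:
  4.667 M_D + 2.333 M_E = 2487
  2.333 M_D + 4.667 M_E = 2842
Solving the pair gives M_D = 304.7 kN·m and M_E = 456.7 kN·m (hogging).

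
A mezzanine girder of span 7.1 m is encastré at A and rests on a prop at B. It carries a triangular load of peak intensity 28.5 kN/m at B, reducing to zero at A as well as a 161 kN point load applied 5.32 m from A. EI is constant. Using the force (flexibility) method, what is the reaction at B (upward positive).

Take the reaction at B as the redundant and release it; the primary structure is a cantilever fixed at A.
Downward deflection at the released point B due to the loads:
  triangular load, peak 28.5 at the free end: 11w₀L⁴/(120EI) = 6639/EI
  point load 161 at a = 5.32: Pa²(3L − a)/(6EI) = 12136/EI
  δ_0 = 18775/EI
Flexibility coefficient — unit upward force at B: δ_{BB} = L³/(3EI) = 119.3/EI.
Compatibility at B: δ_0 − R_B·δ_{BB} = 0, so R_B = 18775/119.3 = 157.4 kN.

R_B = 157.4 kN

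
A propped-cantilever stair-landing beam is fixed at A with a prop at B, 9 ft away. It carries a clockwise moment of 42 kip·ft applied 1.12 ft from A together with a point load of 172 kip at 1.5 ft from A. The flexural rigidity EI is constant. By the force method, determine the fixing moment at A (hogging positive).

Release the roller at B. Primary structure: cantilever fixed at A.
Primary-structure tip deflection at B by superposition:
  clockwise couple 42 at a = 1.12: M₀a(2L − a)/(2EI) = 397/EI
  point load 172 at a = 1.5: Pa²(3L − a)/(6EI) = 1645/EI
  δ_0 = 2042/EI
Tip deflection under a unit load at B: L³/(3EI) = 243/EI.
The prop prevents deflection at B: R_B = δ_0/δ_{BB} = 2042/243 = 8.402 kip.
Moment equilibrium about A: M_A = Σ(load moments about A) − R_B·L = 300 − 8.402×9 = 224.4 kip·ft.

M_A = 224.4 kip·ft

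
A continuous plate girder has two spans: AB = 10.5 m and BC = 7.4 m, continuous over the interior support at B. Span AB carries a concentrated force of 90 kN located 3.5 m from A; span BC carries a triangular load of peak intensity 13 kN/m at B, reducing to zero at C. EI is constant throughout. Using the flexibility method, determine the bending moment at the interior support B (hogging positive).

Release continuity at B by inserting a hinge; the redundant is the internal moment M_B. The primary structure is two simply-supported spans AB and BC.
Rotations at B on the released spans (each span's end-slope, ×1/EI):
  span AB: point load 90 at a = 3.5: Pab(L + a)/(6LEI) = 490/EI
  span BC: triangular load, peak 13: w₀L³/(45EI) = 117.1/EI
  relative rotation θ_0 = (490 + 117.1)/EI = 607.1/EI
A unit hogging moment at B produces rotation L₁/(3EI) + L₂/(3EI) = 5.967/EI.
Compatibility: M_B·(L₁+L₂)/(3EI) = θ_0, giving M_B = 101.7 kN·m (hogging).

M_B = 101.7 kN·m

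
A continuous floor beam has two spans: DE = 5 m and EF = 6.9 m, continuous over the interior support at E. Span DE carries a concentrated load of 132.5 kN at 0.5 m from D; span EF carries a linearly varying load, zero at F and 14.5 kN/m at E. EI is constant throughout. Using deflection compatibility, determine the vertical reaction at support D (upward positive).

R_D = 111.2 kN

Release continuity at E by inserting a hinge; the redundant is the internal moment M_E. The primary structure is two simply-supported spans DE and EF.
End slopes at the hinge E, treating each span as simply supported:
  span DE: point load 132.5 at a = 0.5: Pab(L + a)/(6LEI) = 54.66/EI
  span EF: triangular load, peak 14.5: w₀L³/(45EI) = 105.9/EI
  relative rotation θ_0 = (54.66 + 105.9)/EI = 160.5/EI
A unit hogging moment at E produces rotation L₁/(3EI) + L₂/(3EI) = 3.967/EI.
Slope continuity at E: θ_0 = M_E·3.967/EI, so M_E = 160.5/3.967 = 40.46 kN·m (hogging).
Span DE, ΣM about D with M_E applied at E: R_E^{DE}·5 = 66.25 + 40.46, so R_E^{DE} = 21.34 kN and R_D = 132.5 − 21.34 = 111.2 kN.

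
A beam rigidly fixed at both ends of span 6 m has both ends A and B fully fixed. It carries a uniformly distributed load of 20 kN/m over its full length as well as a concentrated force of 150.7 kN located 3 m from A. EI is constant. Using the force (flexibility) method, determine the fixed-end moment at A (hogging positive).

Take the two fixed-end moments M_A, M_B as redundants; the released structure is the simple span AB.
Simple-span end rotations at A and B under the given loads:
  at A: UDL 20: wL³/(24EI) = 180/EI
  at B: UDL 20: wL³/(24EI) = 180/EI
  at A: point load 150.7 at a = 3: Pab(L + b)/(6LEI) = 339.1/EI
  at B: point load 150.7 at a = 3: Pab(L + a)/(6LEI) = 339.1/EI
  θ_A0 = 519.1/EI,  θ_B0 = 519.1/EI
Flexibility coefficients: a unit moment at one end gives L/(3EI) there and L/(6EI) at the far end, so f₁₁ = f₂₂ = 2/EI and f₁₂ = f₂₁ = 1/EI.
Compatibility — zero rotation at each built-in end:
  2 M_A + 1 M_B = 519.1
  1 M_A + 2 M_B = 519.1
Solving the pair gives M_A = 173 kN·m and M_B = 173 kN·m (hogging).

M_A = 173 kN·m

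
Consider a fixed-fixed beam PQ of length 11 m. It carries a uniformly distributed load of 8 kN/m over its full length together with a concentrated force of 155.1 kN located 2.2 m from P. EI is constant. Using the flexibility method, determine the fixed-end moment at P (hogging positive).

Take the two fixed-end moments M_P, M_Q as redundants; the released structure is the simple span PQ.
Simple-span end rotations at P and Q under the given loads:
  at P: UDL 8: wL³/(24EI) = 443.7/EI
  at Q: UDL 8: wL³/(24EI) = 443.7/EI
  at P: point load 155.1 at a = 2.2: Pab(L + b)/(6LEI) = 900.8/EI
  at Q: point load 155.1 at a = 2.2: Pab(L + a)/(6LEI) = 600.5/EI
  θ_P0 = 1344/EI,  θ_Q0 = 1044/EI
Flexibility coefficients: a unit moment at one end gives L/(3EI) there and L/(6EI) at the far end, so f₁₁ = f₂₂ = 3.667/EI and f₁₂ = f₂₁ = 1.833/EI.
Compatibility — zero rotation at each built-in end:
  3.667 M_P + 1.833 M_Q = 1344
  1.833 M_P + 3.667 M_Q = 1044
Solving the pair gives M_P = 299 kN·m and M_Q = 135.3 kN·m (hogging).

M_P = 299 kN·m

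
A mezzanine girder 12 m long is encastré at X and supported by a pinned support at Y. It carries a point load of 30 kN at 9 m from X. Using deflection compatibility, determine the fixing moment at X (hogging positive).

Remove the prop at Y; the released (primary) structure is a cantilever built in at X.
Free-end deflection of the primary structure under the applied loading (downward +):
  point load 30 at a = 9: Pa²(3L − a)/(6EI) = 10935/EI
Tip deflection under a unit load at Y: L³/(3EI) = 576/EI.
The prop prevents deflection at Y: R_Y = δ_0/δ_{YY} = 10935/576 = 18.98 kN.
Moment equilibrium about X: M_X = Σ(load moments about X) − R_Y·L = 270 − 18.98×12 = 42.19 kN·m.

M_X = 42.19 kN·m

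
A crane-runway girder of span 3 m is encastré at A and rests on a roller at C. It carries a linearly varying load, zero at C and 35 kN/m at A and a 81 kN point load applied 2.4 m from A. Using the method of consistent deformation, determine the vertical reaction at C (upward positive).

Remove the prop at C; the released (primary) structure is a cantilever built in at A.
Free-end deflection of the primary structure under the applied loading (downward +):
  triangular load, peak 35 at the fixed end: w₀L⁴/(30EI) = 94.5/EI
  point load 81 at a = 2.4: Pa²(3L − a)/(6EI) = 513.2/EI
  δ_0 = 607.7/EI
Flexibility coefficient — unit upward force at C: δ_{CC} = L³/(3EI) = 9/EI.
Compatibility at C: δ_0 − R_C·δ_{CC} = 0, so R_C = 607.7/9 = 67.52 kN.

R_C = 67.52 kN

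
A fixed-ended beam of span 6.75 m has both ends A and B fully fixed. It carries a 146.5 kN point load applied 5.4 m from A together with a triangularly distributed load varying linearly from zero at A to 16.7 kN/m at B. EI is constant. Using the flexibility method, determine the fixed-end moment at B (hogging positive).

M_B = 164.6 kN·m

Take the two fixed-end moments M_A, M_B as redundants; the released structure is the simple span AB.
End rotations of the released simple span under the applied load (×1/EI):
  at A: point load 146.5 at a = 5.4: Pab(L + b)/(6LEI) = 213.6/EI
  at B: point load 146.5 at a = 5.4: Pab(L + a)/(6LEI) = 320.4/EI
  at A: triangular load, peak 16.7: 7w₀L³/(360EI) = 99.87/EI
  at B: triangular load, peak 16.7: w₀L³/(45EI) = 114.1/EI
  θ_A0 = 313.5/EI,  θ_B0 = 434.5/EI
Flexibility coefficients: a unit moment at one end gives L/(3EI) there and L/(6EI) at the far end, so f₁₁ = f₂₂ = 2.25/EI and f₁₂ = f₂₁ = 1.125/EI.
Compatibility — zero rotation at each built-in end:
  2.25 M_A + 1.125 M_B = 313.5
  1.125 M_A + 2.25 M_B = 434.5
Solving the pair gives M_A = 57.01 kN·m and M_B = 164.6 kN·m (hogging).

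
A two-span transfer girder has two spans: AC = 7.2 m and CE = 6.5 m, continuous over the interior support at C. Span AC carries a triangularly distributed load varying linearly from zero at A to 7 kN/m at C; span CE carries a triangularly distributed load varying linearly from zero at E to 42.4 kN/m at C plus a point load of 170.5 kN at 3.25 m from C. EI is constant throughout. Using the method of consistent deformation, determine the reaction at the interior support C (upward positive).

Insert a hinge at C; M_C is the redundant, and each span becomes simply supported.
Discontinuity in slope at C on the released structure — sum the simple-span end rotations:
  span AC: triangular load, peak 7: w₀L³/(45EI) = 58.06/EI
  span CE: triangular load, peak 42.4: w₀L³/(45EI) = 258.8/EI
  span CE: point load 170.5 at a = 3.25: Pab(L + b)/(6LEI) = 450.2/EI
  relative rotation θ_0 = (58.06 + 709)/EI = 767/EI
A unit hogging moment at C produces rotation L₁/(3EI) + L₂/(3EI) = 4.567/EI.
Slope continuity at C: θ_0 = M_C·4.567/EI, so M_C = 767/4.567 = 168 kN·m (hogging).
Span AC, ΣM about A with M_C applied at C: R_C^{AC}·7.2 = 121 + 168, so R_C^{AC} = 40.13 kN and R_A = 25.2 − 40.13 = -14.93 kN.
Span CE, ΣM about E: R_C^{CE}·6.5 = 1151 + 168, so R_C^{CE} = 203 kN and R_E = 308.3 − 203 = 105.3 kN.
R_C = 40.13 + 203 = 243.1 kN.

R_C = 243.1 kN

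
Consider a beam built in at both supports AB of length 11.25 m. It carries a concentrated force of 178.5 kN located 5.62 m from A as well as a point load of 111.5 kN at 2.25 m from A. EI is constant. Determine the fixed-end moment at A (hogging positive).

Take the two fixed-end moments M_A, M_B as redundants; the released structure is the simple span AB.
End rotations of the released simple span under the applied load (×1/EI):
  at A: point load 178.5 at a = 5.62: Pab(L + b)/(6LEI) = 1412/EI
  at B: point load 178.5 at a = 5.62: Pab(L + a)/(6LEI) = 1412/EI
  at A: point load 111.5 at a = 2.25: Pab(L + b)/(6LEI) = 677.4/EI
  at B: point load 111.5 at a = 2.25: Pab(L + a)/(6LEI) = 451.6/EI
  θ_A0 = 2090/EI,  θ_B0 = 1863/EI
Flexibility coefficients: a unit moment at one end gives L/(3EI) there and L/(6EI) at the far end, so f₁₁ = f₂₂ = 3.75/EI and f₁₂ = f₂₁ = 1.875/EI.
Compatibility — zero rotation at each built-in end:
  3.75 M_A + 1.875 M_B = 2090
  1.875 M_A + 3.75 M_B = 1863
Solving the pair gives M_A = 411.8 kN·m and M_B = 290.9 kN·m (hogging).

M_A = 411.8 kN·m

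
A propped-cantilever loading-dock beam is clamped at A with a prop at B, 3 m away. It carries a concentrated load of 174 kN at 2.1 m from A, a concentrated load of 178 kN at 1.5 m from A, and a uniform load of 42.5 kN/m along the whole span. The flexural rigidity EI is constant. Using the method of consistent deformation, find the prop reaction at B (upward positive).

R_B = 201.5 kN

Choose R_B as the redundant. The primary structure is the cantilever fixed at A.
Downward deflection at the released point B due to the loads:
  point load 174 at a = 2.1: Pa²(3L − a)/(6EI) = 882.4/EI
  point load 178 at a = 1.5: Pa²(3L − a)/(6EI) = 500.6/EI
  UDL 42.5: wL⁴/(8EI) = 430.3/EI
  δ_0 = 1813/EI
Tip deflection under a unit load at B: L³/(3EI) = 9/EI.
Compatibility at B: δ_0 − R_B·δ_{BB} = 0, so R_B = 1813/9 = 201.5 kN.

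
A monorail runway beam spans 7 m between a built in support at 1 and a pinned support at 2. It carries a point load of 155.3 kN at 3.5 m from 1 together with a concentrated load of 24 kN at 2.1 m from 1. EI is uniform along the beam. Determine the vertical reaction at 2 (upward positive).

R_2 = 51.45 kN

Take the reaction at 2 as the redundant and release it; the primary structure is a cantilever fixed at 1.
Downward deflection at the released point 2 due to the loads:
  point load 155.3 at a = 3.5: Pa²(3L − a)/(6EI) = 5549/EI
  point load 24 at a = 2.1: Pa²(3L − a)/(6EI) = 333.4/EI
  δ_0 = 5882/EI
Tip deflection under a unit load at 2: L³/(3EI) = 114.3/EI.
The prop prevents deflection at 2: R_2 = δ_0/δ_{22} = 5882/114.3 = 51.45 kN.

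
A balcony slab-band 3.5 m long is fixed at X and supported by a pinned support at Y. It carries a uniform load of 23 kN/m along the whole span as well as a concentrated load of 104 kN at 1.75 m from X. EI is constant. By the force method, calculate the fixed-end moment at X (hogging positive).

Release the roller at Y. Primary structure: cantilever fixed at X.
Downward deflection at the released point Y due to the loads:
  UDL 23: wL⁴/(8EI) = 431.4/EI
  point load 104 at a = 1.75: Pa²(3L − a)/(6EI) = 464.5/EI
  δ_0 = 895.9/EI
Flexibility coefficient — unit upward force at Y: δ_{YY} = L³/(3EI) = 14.29/EI.
Compatibility at Y: δ_0 − R_Y·δ_{YY} = 0, so R_Y = 895.9/14.29 = 62.69 kN.
Moment equilibrium about X: M_X = Σ(load moments about X) − R_Y·L = 322.9 − 62.69×3.5 = 103.5 kN·m.

M_X = 103.5 kN·m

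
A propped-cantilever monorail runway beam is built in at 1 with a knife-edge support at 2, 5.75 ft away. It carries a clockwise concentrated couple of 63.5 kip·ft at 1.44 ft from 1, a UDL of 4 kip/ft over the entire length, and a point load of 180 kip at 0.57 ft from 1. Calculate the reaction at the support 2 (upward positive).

R_2 = 18.45 kip

Release the roller at 2. Primary structure: cantilever fixed at 1.
Primary-structure tip deflection at 2 by superposition:
  clockwise couple 63.5 at a = 1.44: M₀a(2L − a)/(2EI) = 459.9/EI
  UDL 4: wL⁴/(8EI) = 546.6/EI
  point load 180 at a = 0.57: Pa²(3L − a)/(6EI) = 162.6/EI
  δ_0 = 1169/EI
Flexibility coefficient — unit upward force at 2: δ_{22} = L³/(3EI) = 63.37/EI.
The prop prevents deflection at 2: R_2 = δ_0/δ_{22} = 1169/63.37 = 18.45 kip.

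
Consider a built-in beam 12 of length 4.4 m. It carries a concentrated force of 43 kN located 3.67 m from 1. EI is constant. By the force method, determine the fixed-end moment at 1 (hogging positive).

M_1 = 4.344 kN·m

Release both end moments; the primary structure is a simply-supported span 12 with redundants M_1 and M_2.
On the primary (simply-supported) span, the end slopes from the loading are:
  at 1: point load 43 at a = 3.67: Pab(L + b)/(6LEI) = 22.39/EI
  at 2: point load 43 at a = 3.67: Pab(L + a)/(6LEI) = 35.21/EI
  θ_10 = 22.39/EI,  θ_20 = 35.21/EI
Flexibility coefficients: a unit moment at one end gives L/(3EI) there and L/(6EI) at the far end, so f₁₁ = f₂₂ = 1.467/EI and f₁₂ = f₂₁ = 0.7333/EI.
Compatibility — zero rotation at each built-in end:
  1.467 M_1 + 0.7333 M_2 = 22.39
  0.7333 M_1 + 1.467 M_2 = 35.21
Solving the pair gives M_1 = 4.344 kN·m and M_2 = 21.84 kN·m (hogging).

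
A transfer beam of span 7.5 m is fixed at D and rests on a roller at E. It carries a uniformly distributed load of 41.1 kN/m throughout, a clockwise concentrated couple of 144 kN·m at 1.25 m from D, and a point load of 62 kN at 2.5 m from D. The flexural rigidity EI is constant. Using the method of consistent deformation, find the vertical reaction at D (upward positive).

Release the roller at E. Primary structure: cantilever fixed at D.
Deflection at E on the released cantilever, summing each load's contribution:
  UDL 41.1: wL⁴/(8EI) = 16255/EI
  clockwise couple 144 at a = 1.25: M₀a(2L − a)/(2EI) = 1238/EI
  point load 62 at a = 2.5: Pa²(3L − a)/(6EI) = 1292/EI
  δ_0 = 18785/EI
Tip deflection under a unit load at E: L³/(3EI) = 140.6/EI.
The prop prevents deflection at E: R_E = δ_0/δ_{EE} = 18785/140.6 = 133.6 kN.
Vertical equilibrium: R_D = ΣP − R_E = 370.2 − 133.6 = 236.7 kN.

R_D = 236.7 kN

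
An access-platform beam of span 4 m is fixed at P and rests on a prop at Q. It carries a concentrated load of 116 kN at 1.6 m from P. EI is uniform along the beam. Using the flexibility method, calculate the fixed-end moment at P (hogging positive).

Remove the prop at Q; the released (primary) structure is a cantilever built in at P.
Deflection at Q on the released cantilever, summing each load's contribution:
  point load 116 at a = 1.6: Pa²(3L − a)/(6EI) = 514.7/EI
Flexibility coefficient — unit upward force at Q: δ_{QQ} = L³/(3EI) = 21.33/EI.
The prop prevents deflection at Q: R_Q = δ_0/δ_{QQ} = 514.7/21.33 = 24.13 kN.
Moment equilibrium about P: M_P = Σ(load moments about P) − R_Q·L = 185.6 − 24.13×4 = 89.09 kN·m.

M_P = 89.09 kN·m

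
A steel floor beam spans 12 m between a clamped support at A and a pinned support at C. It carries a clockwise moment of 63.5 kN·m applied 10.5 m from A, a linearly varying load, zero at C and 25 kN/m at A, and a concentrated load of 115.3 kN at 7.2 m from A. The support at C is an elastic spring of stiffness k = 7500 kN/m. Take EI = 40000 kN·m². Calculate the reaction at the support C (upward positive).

Choose R_C as the redundant. The primary structure is the cantilever fixed at A.
Deflection at C on the released cantilever, summing each load's contribution:
  clockwise couple 63.5 at a = 10.5: M₀a(2L − a)/(2EI) = 4501/EI
  triangular load, peak 25 at the fixed end: w₀L⁴/(30EI) = 17280/EI
  point load 115.3 at a = 7.2: Pa²(3L − a)/(6EI) = 28690/EI
  δ_0 = 50471/EI
Tip deflection under a unit load at C: L³/(3EI) = 576/EI.
With EI = 40000 kN·m²: δ_0 = 1.2618 m and δ_{CC} = 0.0144 m/kN.
Compatibility — the spring shortens by R_C/k under the reaction it provides: δ_0 − R_C·δ_{CC} = R_C/k. With 1/k = 0.000133 m/kN, R_C = δ_0 / (δ_{CC} + 1/k) = 1.2618 / (0.0144 + 0.000133) = 86.82 kN.

R_C = 86.82 kN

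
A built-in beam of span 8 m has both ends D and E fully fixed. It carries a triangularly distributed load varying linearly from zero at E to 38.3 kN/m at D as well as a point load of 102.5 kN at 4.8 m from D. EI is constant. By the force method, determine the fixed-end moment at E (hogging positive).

Take the two fixed-end moments M_D, M_E as redundants; the released structure is the simple span DE.
Simple-span end rotations at D and E under the given loads:
  at D: triangular load, peak 38.3: w₀L³/(45EI) = 435.8/EI
  at E: triangular load, peak 38.3: 7w₀L³/(360EI) = 381.3/EI
  at D: point load 102.5 at a = 4.8: Pab(L + b)/(6LEI) = 367.4/EI
  at E: point load 102.5 at a = 4.8: Pab(L + a)/(6LEI) = 419.8/EI
  θ_D0 = 803.1/EI,  θ_E0 = 801.1/EI
Flexibility coefficients: a unit moment at one end gives L/(3EI) there and L/(6EI) at the far end, so f₁₁ = f₂₂ = 2.667/EI and f₁₂ = f₂₁ = 1.333/EI.
Compatibility — zero rotation at each built-in end:
  2.667 M_D + 1.333 M_E = 803.1
  1.333 M_D + 2.667 M_E = 801.1
Solving the pair gives M_D = 201.3 kN·m and M_E = 199.8 kN·m (hogging).

M_E = 199.8 kN·m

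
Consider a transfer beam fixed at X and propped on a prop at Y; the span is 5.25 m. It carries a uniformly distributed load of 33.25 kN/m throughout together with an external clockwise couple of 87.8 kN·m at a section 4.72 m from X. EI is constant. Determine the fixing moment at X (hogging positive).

M_X = 72 kN·m

Release the roller at Y. Primary structure: cantilever fixed at X.
Free-end deflection of the primary structure under the applied loading (downward +):
  UDL 33.25: wL⁴/(8EI) = 3157/EI
  clockwise couple 87.8 at a = 4.72: M₀a(2L − a)/(2EI) = 1198/EI
  δ_0 = 4355/EI
Flexibility coefficient — unit upward force at Y: δ_{YY} = L³/(3EI) = 48.23/EI.
Compatibility at Y: δ_0 − R_Y·δ_{YY} = 0, so R_Y = 4355/48.23 = 90.29 kN.
Moment equilibrium about X: M_X = Σ(load moments about X) − R_Y·L = 546 − 90.29×5.25 = 72 kN·m.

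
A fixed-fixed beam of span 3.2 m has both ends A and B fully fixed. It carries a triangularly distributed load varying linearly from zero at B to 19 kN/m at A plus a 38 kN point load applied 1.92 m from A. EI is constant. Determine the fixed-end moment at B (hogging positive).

M_B = 24 kN·m

Take the two fixed-end moments M_A, M_B as redundants; the released structure is the simple span AB.
On the primary (simply-supported) span, the end slopes from the loading are:
  at A: triangular load, peak 19: w₀L³/(45EI) = 13.84/EI
  at B: triangular load, peak 19: 7w₀L³/(360EI) = 12.11/EI
  at A: point load 38 at a = 1.92: Pab(L + b)/(6LEI) = 21.79/EI
  at B: point load 38 at a = 1.92: Pab(L + a)/(6LEI) = 24.9/EI
  θ_A0 = 35.63/EI,  θ_B0 = 37.01/EI
Flexibility coefficients: a unit moment at one end gives L/(3EI) there and L/(6EI) at the far end, so f₁₁ = f₂₂ = 1.067/EI and f₁₂ = f₂₁ = 0.5333/EI.
Compatibility — zero rotation at each built-in end:
  1.067 M_A + 0.5333 M_B = 35.63
  0.5333 M_A + 1.067 M_B = 37.01
Solving the pair gives M_A = 21.4 kN·m and M_B = 24 kN·m (hogging).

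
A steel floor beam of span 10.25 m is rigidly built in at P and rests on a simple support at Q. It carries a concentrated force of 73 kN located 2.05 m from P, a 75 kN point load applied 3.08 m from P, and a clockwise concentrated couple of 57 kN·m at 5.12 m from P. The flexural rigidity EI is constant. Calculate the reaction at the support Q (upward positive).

R_Q = 19.48 kN

Remove the prop at Q; the released (primary) structure is a cantilever built in at P.
Downward deflection at the released point Q due to the loads:
  point load 73 at a = 2.05: Pa²(3L − a)/(6EI) = 1467/EI
  point load 75 at a = 3.08: Pa²(3L − a)/(6EI) = 3281/EI
  clockwise couple 57 at a = 5.12: M₀a(2L − a)/(2EI) = 2244/EI
  δ_0 = 6993/EI
Tip deflection under a unit load at Q: L³/(3EI) = 359/EI.
Compatibility at Q: δ_0 − R_Q·δ_{QQ} = 0, so R_Q = 6993/359 = 19.48 kN.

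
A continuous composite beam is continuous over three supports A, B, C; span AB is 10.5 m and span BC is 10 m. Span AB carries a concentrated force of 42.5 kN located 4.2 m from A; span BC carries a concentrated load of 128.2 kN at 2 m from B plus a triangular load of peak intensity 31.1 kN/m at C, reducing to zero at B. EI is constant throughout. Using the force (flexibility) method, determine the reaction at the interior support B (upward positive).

R_B = 213.7 kN

Release continuity at B by inserting a hinge; the redundant is the internal moment M_B. The primary structure is two simply-supported spans AB and BC.
Rotations at B on the released spans (each span's end-slope, ×1/EI):
  span AB: point load 42.5 at a = 4.2: Pab(L + a)/(6LEI) = 262.4/EI
  span BC: point load 128.2 at a = 2: Pab(L + b)/(6LEI) = 615.4/EI
  span BC: triangular load, peak 31.1: 7w₀L³/(360EI) = 604.7/EI
  relative rotation θ_0 = (262.4 + 1220)/EI = 1482/EI
A unit hogging moment at B produces rotation L₁/(3EI) + L₂/(3EI) = 6.833/EI.
Compatibility: M_B·(L₁+L₂)/(3EI) = θ_0, giving M_B = 216.9 kN·m (hogging).
Span AB, ΣM about A with M_B applied at B: R_B^{AB}·10.5 = 178.5 + 216.9, so R_B^{AB} = 37.66 kN and R_A = 42.5 − 37.66 = 4.838 kN.
Span BC, ΣM about C: R_B^{BC}·10 = 1544 + 216.9, so R_B^{BC} = 176.1 kN and R_C = 283.7 − 176.1 = 107.6 kN.
R_B = 37.66 + 176.1 = 213.7 kN.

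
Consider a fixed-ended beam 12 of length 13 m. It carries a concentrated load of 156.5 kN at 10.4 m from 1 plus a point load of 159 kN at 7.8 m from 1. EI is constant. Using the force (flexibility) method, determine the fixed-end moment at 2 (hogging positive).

Take the two fixed-end moments M_1, M_2 as redundants; the released structure is the simple span 12.
Simple-span end rotations at 1 and 2 under the given loads:
  at 1: point load 156.5 at a = 10.4: Pab(L + b)/(6LEI) = 846.4/EI
  at 2: point load 156.5 at a = 10.4: Pab(L + a)/(6LEI) = 1270/EI
  at 1: point load 159 at a = 7.8: Pab(L + b)/(6LEI) = 1505/EI
  at 2: point load 159 at a = 7.8: Pab(L + a)/(6LEI) = 1720/EI
  θ_10 = 2351/EI,  θ_20 = 2989/EI
Flexibility coefficients: a unit moment at one end gives L/(3EI) there and L/(6EI) at the far end, so f₁₁ = f₂₂ = 4.333/EI and f₁₂ = f₂₁ = 2.167/EI.
Compatibility — zero rotation at each built-in end:
  4.333 M_1 + 2.167 M_2 = 2351
  2.167 M_1 + 4.333 M_2 = 2989
Solving the pair gives M_1 = 263.5 kN·m and M_2 = 558.1 kN·m (hogging).

M_2 = 558.1 kN·m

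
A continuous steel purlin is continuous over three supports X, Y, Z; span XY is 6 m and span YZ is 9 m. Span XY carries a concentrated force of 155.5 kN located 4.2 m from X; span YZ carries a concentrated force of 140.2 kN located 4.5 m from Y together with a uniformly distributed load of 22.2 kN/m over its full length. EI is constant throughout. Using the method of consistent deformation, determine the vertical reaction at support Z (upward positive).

R_Z = 131.8 kN

Release continuity at Y by inserting a hinge; the redundant is the internal moment M_Y. The primary structure is two simply-supported spans XY and YZ.
Discontinuity in slope at Y on the released structure — sum the simple-span end rotations:
  span XY: point load 155.5 at a = 4.2: Pab(L + a)/(6LEI) = 333.1/EI
  span YZ: point load 140.2 at a = 4.5: Pab(L + b)/(6LEI) = 709.8/EI
  span YZ: UDL 22.2: wL³/(24EI) = 674.3/EI
  relative rotation θ_0 = (333.1 + 1384)/EI = 1717/EI
A unit hogging moment at Y produces rotation L₁/(3EI) + L₂/(3EI) = 5/EI.
Slope continuity at Y: θ_0 = M_Y·5/EI, so M_Y = 1717/5 = 343.4 kN·m (hogging).
Span YZ, ΣM about Z: R_Y^{YZ}·9 = 1530 + 343.4, so R_Y^{YZ} = 208.2 kN and R_Z = 340 − 208.2 = 131.8 kN.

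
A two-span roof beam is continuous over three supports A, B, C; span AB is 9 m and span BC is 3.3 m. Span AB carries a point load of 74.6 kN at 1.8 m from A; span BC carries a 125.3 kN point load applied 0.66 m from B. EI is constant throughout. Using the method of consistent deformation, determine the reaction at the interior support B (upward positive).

R_B = 141.3 kN

Insert a hinge at B; M_B is the redundant, and each span becomes simply supported.
End slopes at the hinge B, treating each span as simply supported:
  span AB: point load 74.6 at a = 1.8: Pab(L + a)/(6LEI) = 193.4/EI
  span BC: point load 125.3 at a = 0.66: Pab(L + b)/(6LEI) = 65.5/EI
  relative rotation θ_0 = (193.4 + 65.5)/EI = 258.9/EI
A unit hogging moment at B produces rotation L₁/(3EI) + L₂/(3EI) = 4.1/EI.
Compatibility: M_B·(L₁+L₂)/(3EI) = θ_0, giving M_B = 63.14 kN·m (hogging).
Span AB, ΣM about A with M_B applied at B: R_B^{AB}·9 = 134.3 + 63.14, so R_B^{AB} = 21.94 kN and R_A = 74.6 − 21.94 = 52.66 kN.
Span BC, ΣM about C: R_B^{BC}·3.3 = 330.8 + 63.14, so R_B^{BC} = 119.4 kN and R_C = 125.3 − 119.4 = 5.928 kN.
R_B = 21.94 + 119.4 = 141.3 kN.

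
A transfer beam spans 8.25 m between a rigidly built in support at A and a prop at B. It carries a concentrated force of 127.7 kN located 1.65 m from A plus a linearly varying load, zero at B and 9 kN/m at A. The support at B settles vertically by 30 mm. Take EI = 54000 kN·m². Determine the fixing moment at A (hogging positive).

M_A = 264 kN·m

Remove the prop at B; the released (primary) structure is a cantilever built in at A.
Downward deflection at the released point B due to the loads:
  point load 127.7 at a = 1.65: Pa²(3L − a)/(6EI) = 1339/EI
  triangular load, peak 9 at the fixed end: w₀L⁴/(30EI) = 1390/EI
  δ_0 = 2728/EI
Flexibility coefficient — unit upward force at B: δ_{BB} = L³/(3EI) = 187.2/EI.
With EI = 54000 kN·m²: δ_0 = 0.050523 m and δ_{BB} = 0.003466 m/kN.
Compatibility — the beam at B must follow the support down by 0.03 m: δ_0 − R_B·δ_{BB} = 0.03, so R_B = (0.050523 − 0.03)/0.003466 = 5.921 kN.
Moment equilibrium about A: M_A = Σ(load moments about A) − R_B·L = 312.8 − 5.921×8.25 = 264 kN·m.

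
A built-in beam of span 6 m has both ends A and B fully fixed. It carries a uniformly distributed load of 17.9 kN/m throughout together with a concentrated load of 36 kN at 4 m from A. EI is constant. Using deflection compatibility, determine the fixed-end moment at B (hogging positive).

Take the two fixed-end moments M_A, M_B as redundants; the released structure is the simple span AB.
End rotations of the released simple span under the applied load (×1/EI):
  at A: UDL 17.9: wL³/(24EI) = 161.1/EI
  at B: UDL 17.9: wL³/(24EI) = 161.1/EI
  at A: point load 36 at a = 4: Pab(L + b)/(6LEI) = 64/EI
  at B: point load 36 at a = 4: Pab(L + a)/(6LEI) = 80/EI
  θ_A0 = 225.1/EI,  θ_B0 = 241.1/EI
Flexibility coefficients: a unit moment at one end gives L/(3EI) there and L/(6EI) at the far end, so f₁₁ = f₂₂ = 2/EI and f₁₂ = f₂₁ = 1/EI.
Compatibility — zero rotation at each built-in end:
  2 M_A + 1 M_B = 225.1
  1 M_A + 2 M_B = 241.1
Solving the pair gives M_A = 69.7 kN·m and M_B = 85.7 kN·m (hogging).

M_B = 85.7 kN·m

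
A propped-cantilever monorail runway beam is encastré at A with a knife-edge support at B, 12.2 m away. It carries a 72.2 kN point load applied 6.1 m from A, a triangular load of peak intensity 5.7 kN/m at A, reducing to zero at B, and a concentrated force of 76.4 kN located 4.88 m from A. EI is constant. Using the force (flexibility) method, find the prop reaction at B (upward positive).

R_B = 45.41 kN

Choose R_B as the redundant. The primary structure is the cantilever fixed at A.
Deflection at B on the released cantilever, summing each load's contribution:
  point load 72.2 at a = 6.1: Pa²(3L − a)/(6EI) = 13657/EI
  triangular load, peak 5.7 at the fixed end: w₀L⁴/(30EI) = 4209/EI
  point load 76.4 at a = 4.88: Pa²(3L − a)/(6EI) = 9619/EI
  δ_0 = 27484/EI
Tip deflection under a unit load at B: L³/(3EI) = 605.3/EI.
The prop prevents deflection at B: R_B = δ_0/δ_{BB} = 27484/605.3 = 45.41 kN.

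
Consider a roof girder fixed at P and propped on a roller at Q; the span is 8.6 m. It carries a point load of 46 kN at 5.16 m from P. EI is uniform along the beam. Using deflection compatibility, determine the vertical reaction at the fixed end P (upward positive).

R_P = 26.13 kN

Choose R_Q as the redundant. The primary structure is the cantilever fixed at P.
Free-end deflection of the primary structure under the applied loading (downward +):
  point load 46 at a = 5.16: Pa²(3L − a)/(6EI) = 4213/EI
Tip deflection under a unit load at Q: L³/(3EI) = 212/EI.
The prop prevents deflection at Q: R_Q = δ_0/δ_{QQ} = 4213/212 = 19.87 kN.
Vertical equilibrium: R_P = ΣP − R_Q = 46 − 19.87 = 26.13 kN.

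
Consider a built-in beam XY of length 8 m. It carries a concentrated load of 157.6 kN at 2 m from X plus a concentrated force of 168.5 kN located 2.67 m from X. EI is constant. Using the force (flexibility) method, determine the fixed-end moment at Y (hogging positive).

M_Y = 159.1 kN·m

Take the two fixed-end moments M_X, M_Y as redundants; the released structure is the simple span XY.
Simple-span end rotations at X and Y under the given loads:
  at X: point load 157.6 at a = 2: Pab(L + b)/(6LEI) = 551.6/EI
  at Y: point load 157.6 at a = 2: Pab(L + a)/(6LEI) = 394/EI
  at X: point load 168.5 at a = 2.67: Pab(L + b)/(6LEI) = 665.9/EI
  at Y: point load 168.5 at a = 2.67: Pab(L + a)/(6LEI) = 533/EI
  θ_X0 = 1218/EI,  θ_Y0 = 927/EI
Flexibility coefficients: a unit moment at one end gives L/(3EI) there and L/(6EI) at the far end, so f₁₁ = f₂₂ = 2.667/EI and f₁₂ = f₂₁ = 1.333/EI.
Compatibility — zero rotation at each built-in end:
  2.667 M_X + 1.333 M_Y = 1218
  1.333 M_X + 2.667 M_Y = 927
Solving the pair gives M_X = 377 kN·m and M_Y = 159.1 kN·m (hogging).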